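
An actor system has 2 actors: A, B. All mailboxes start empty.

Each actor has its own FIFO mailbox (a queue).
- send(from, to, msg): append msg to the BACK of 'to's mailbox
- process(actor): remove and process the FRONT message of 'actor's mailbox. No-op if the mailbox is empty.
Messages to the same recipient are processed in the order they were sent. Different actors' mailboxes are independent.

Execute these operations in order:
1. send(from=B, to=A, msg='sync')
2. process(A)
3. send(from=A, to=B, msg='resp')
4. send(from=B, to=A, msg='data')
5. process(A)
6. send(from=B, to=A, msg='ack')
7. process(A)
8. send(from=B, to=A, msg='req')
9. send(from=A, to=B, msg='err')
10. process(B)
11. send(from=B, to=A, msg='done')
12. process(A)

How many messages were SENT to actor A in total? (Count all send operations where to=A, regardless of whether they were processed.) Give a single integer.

Answer: 5

Derivation:
After 1 (send(from=B, to=A, msg='sync')): A:[sync] B:[]
After 2 (process(A)): A:[] B:[]
After 3 (send(from=A, to=B, msg='resp')): A:[] B:[resp]
After 4 (send(from=B, to=A, msg='data')): A:[data] B:[resp]
After 5 (process(A)): A:[] B:[resp]
After 6 (send(from=B, to=A, msg='ack')): A:[ack] B:[resp]
After 7 (process(A)): A:[] B:[resp]
After 8 (send(from=B, to=A, msg='req')): A:[req] B:[resp]
After 9 (send(from=A, to=B, msg='err')): A:[req] B:[resp,err]
After 10 (process(B)): A:[req] B:[err]
After 11 (send(from=B, to=A, msg='done')): A:[req,done] B:[err]
After 12 (process(A)): A:[done] B:[err]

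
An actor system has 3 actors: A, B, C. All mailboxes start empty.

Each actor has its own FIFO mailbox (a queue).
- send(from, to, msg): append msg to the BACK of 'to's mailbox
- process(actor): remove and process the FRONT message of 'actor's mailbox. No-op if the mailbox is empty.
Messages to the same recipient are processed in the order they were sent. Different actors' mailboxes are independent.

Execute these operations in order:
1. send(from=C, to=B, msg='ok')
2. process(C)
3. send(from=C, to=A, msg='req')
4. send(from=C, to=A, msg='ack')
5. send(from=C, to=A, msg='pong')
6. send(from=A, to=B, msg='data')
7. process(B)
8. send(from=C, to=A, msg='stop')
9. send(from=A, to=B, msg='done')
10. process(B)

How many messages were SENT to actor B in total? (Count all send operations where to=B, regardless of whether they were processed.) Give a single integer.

After 1 (send(from=C, to=B, msg='ok')): A:[] B:[ok] C:[]
After 2 (process(C)): A:[] B:[ok] C:[]
After 3 (send(from=C, to=A, msg='req')): A:[req] B:[ok] C:[]
After 4 (send(from=C, to=A, msg='ack')): A:[req,ack] B:[ok] C:[]
After 5 (send(from=C, to=A, msg='pong')): A:[req,ack,pong] B:[ok] C:[]
After 6 (send(from=A, to=B, msg='data')): A:[req,ack,pong] B:[ok,data] C:[]
After 7 (process(B)): A:[req,ack,pong] B:[data] C:[]
After 8 (send(from=C, to=A, msg='stop')): A:[req,ack,pong,stop] B:[data] C:[]
After 9 (send(from=A, to=B, msg='done')): A:[req,ack,pong,stop] B:[data,done] C:[]
After 10 (process(B)): A:[req,ack,pong,stop] B:[done] C:[]

Answer: 3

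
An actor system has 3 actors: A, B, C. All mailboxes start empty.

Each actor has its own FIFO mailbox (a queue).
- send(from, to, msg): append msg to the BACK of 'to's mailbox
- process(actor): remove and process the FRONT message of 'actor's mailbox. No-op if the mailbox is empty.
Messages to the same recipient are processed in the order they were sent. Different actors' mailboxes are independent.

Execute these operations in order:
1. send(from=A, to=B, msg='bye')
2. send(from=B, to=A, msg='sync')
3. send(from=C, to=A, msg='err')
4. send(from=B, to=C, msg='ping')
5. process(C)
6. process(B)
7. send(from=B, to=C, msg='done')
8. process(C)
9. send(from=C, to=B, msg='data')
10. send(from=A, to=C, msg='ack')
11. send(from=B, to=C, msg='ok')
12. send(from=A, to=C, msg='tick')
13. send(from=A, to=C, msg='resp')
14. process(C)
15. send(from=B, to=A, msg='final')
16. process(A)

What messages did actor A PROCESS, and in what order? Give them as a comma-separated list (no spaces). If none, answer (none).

Answer: sync

Derivation:
After 1 (send(from=A, to=B, msg='bye')): A:[] B:[bye] C:[]
After 2 (send(from=B, to=A, msg='sync')): A:[sync] B:[bye] C:[]
After 3 (send(from=C, to=A, msg='err')): A:[sync,err] B:[bye] C:[]
After 4 (send(from=B, to=C, msg='ping')): A:[sync,err] B:[bye] C:[ping]
After 5 (process(C)): A:[sync,err] B:[bye] C:[]
After 6 (process(B)): A:[sync,err] B:[] C:[]
After 7 (send(from=B, to=C, msg='done')): A:[sync,err] B:[] C:[done]
After 8 (process(C)): A:[sync,err] B:[] C:[]
After 9 (send(from=C, to=B, msg='data')): A:[sync,err] B:[data] C:[]
After 10 (send(from=A, to=C, msg='ack')): A:[sync,err] B:[data] C:[ack]
After 11 (send(from=B, to=C, msg='ok')): A:[sync,err] B:[data] C:[ack,ok]
After 12 (send(from=A, to=C, msg='tick')): A:[sync,err] B:[data] C:[ack,ok,tick]
After 13 (send(from=A, to=C, msg='resp')): A:[sync,err] B:[data] C:[ack,ok,tick,resp]
After 14 (process(C)): A:[sync,err] B:[data] C:[ok,tick,resp]
After 15 (send(from=B, to=A, msg='final')): A:[sync,err,final] B:[data] C:[ok,tick,resp]
After 16 (process(A)): A:[err,final] B:[data] C:[ok,tick,resp]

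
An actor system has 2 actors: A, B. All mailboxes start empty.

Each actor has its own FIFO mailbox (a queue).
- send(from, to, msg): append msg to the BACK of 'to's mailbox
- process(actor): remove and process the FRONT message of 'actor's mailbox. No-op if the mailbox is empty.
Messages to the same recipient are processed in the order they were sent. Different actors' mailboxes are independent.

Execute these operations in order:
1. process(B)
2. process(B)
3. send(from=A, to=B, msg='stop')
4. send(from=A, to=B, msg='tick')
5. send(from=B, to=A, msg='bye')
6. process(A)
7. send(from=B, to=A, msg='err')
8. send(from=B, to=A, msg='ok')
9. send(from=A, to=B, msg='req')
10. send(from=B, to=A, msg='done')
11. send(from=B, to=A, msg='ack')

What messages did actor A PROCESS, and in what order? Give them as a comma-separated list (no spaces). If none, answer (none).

After 1 (process(B)): A:[] B:[]
After 2 (process(B)): A:[] B:[]
After 3 (send(from=A, to=B, msg='stop')): A:[] B:[stop]
After 4 (send(from=A, to=B, msg='tick')): A:[] B:[stop,tick]
After 5 (send(from=B, to=A, msg='bye')): A:[bye] B:[stop,tick]
After 6 (process(A)): A:[] B:[stop,tick]
After 7 (send(from=B, to=A, msg='err')): A:[err] B:[stop,tick]
After 8 (send(from=B, to=A, msg='ok')): A:[err,ok] B:[stop,tick]
After 9 (send(from=A, to=B, msg='req')): A:[err,ok] B:[stop,tick,req]
After 10 (send(from=B, to=A, msg='done')): A:[err,ok,done] B:[stop,tick,req]
After 11 (send(from=B, to=A, msg='ack')): A:[err,ok,done,ack] B:[stop,tick,req]

Answer: bye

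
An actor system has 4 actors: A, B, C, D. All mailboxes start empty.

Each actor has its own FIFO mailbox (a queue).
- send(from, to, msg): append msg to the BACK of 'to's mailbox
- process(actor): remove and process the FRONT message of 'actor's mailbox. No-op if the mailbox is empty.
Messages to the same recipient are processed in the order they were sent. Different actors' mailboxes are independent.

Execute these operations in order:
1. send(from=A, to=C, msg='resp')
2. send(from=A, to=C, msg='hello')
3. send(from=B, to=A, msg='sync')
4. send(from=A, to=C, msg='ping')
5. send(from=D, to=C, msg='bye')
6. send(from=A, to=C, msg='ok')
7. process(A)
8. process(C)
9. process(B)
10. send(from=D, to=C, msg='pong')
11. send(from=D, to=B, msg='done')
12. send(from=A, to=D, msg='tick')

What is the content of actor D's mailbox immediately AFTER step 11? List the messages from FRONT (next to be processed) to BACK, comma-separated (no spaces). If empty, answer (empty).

After 1 (send(from=A, to=C, msg='resp')): A:[] B:[] C:[resp] D:[]
After 2 (send(from=A, to=C, msg='hello')): A:[] B:[] C:[resp,hello] D:[]
After 3 (send(from=B, to=A, msg='sync')): A:[sync] B:[] C:[resp,hello] D:[]
After 4 (send(from=A, to=C, msg='ping')): A:[sync] B:[] C:[resp,hello,ping] D:[]
After 5 (send(from=D, to=C, msg='bye')): A:[sync] B:[] C:[resp,hello,ping,bye] D:[]
After 6 (send(from=A, to=C, msg='ok')): A:[sync] B:[] C:[resp,hello,ping,bye,ok] D:[]
After 7 (process(A)): A:[] B:[] C:[resp,hello,ping,bye,ok] D:[]
After 8 (process(C)): A:[] B:[] C:[hello,ping,bye,ok] D:[]
After 9 (process(B)): A:[] B:[] C:[hello,ping,bye,ok] D:[]
After 10 (send(from=D, to=C, msg='pong')): A:[] B:[] C:[hello,ping,bye,ok,pong] D:[]
After 11 (send(from=D, to=B, msg='done')): A:[] B:[done] C:[hello,ping,bye,ok,pong] D:[]

(empty)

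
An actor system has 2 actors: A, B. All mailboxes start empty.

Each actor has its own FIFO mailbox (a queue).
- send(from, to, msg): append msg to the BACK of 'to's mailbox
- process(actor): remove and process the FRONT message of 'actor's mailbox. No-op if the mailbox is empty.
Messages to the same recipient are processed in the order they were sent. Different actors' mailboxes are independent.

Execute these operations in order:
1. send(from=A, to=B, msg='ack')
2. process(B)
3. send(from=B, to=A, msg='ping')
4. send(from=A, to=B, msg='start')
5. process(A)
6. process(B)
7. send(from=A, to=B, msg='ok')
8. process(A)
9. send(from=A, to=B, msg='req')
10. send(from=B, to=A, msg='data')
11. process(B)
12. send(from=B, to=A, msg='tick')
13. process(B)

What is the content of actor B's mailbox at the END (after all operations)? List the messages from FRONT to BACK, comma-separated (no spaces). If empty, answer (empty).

Answer: (empty)

Derivation:
After 1 (send(from=A, to=B, msg='ack')): A:[] B:[ack]
After 2 (process(B)): A:[] B:[]
After 3 (send(from=B, to=A, msg='ping')): A:[ping] B:[]
After 4 (send(from=A, to=B, msg='start')): A:[ping] B:[start]
After 5 (process(A)): A:[] B:[start]
After 6 (process(B)): A:[] B:[]
After 7 (send(from=A, to=B, msg='ok')): A:[] B:[ok]
After 8 (process(A)): A:[] B:[ok]
After 9 (send(from=A, to=B, msg='req')): A:[] B:[ok,req]
After 10 (send(from=B, to=A, msg='data')): A:[data] B:[ok,req]
After 11 (process(B)): A:[data] B:[req]
After 12 (send(from=B, to=A, msg='tick')): A:[data,tick] B:[req]
After 13 (process(B)): A:[data,tick] B:[]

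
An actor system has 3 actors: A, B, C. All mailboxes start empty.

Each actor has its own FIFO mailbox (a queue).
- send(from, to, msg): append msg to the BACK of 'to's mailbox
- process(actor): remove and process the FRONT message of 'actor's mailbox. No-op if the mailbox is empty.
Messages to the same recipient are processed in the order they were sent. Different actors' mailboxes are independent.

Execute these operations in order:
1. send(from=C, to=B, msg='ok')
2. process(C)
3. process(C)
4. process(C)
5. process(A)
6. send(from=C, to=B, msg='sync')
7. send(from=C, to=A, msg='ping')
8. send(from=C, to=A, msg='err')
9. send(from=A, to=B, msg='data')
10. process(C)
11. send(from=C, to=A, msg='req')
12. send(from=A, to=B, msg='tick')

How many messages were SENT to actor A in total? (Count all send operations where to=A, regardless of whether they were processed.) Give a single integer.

After 1 (send(from=C, to=B, msg='ok')): A:[] B:[ok] C:[]
After 2 (process(C)): A:[] B:[ok] C:[]
After 3 (process(C)): A:[] B:[ok] C:[]
After 4 (process(C)): A:[] B:[ok] C:[]
After 5 (process(A)): A:[] B:[ok] C:[]
After 6 (send(from=C, to=B, msg='sync')): A:[] B:[ok,sync] C:[]
After 7 (send(from=C, to=A, msg='ping')): A:[ping] B:[ok,sync] C:[]
After 8 (send(from=C, to=A, msg='err')): A:[ping,err] B:[ok,sync] C:[]
After 9 (send(from=A, to=B, msg='data')): A:[ping,err] B:[ok,sync,data] C:[]
After 10 (process(C)): A:[ping,err] B:[ok,sync,data] C:[]
After 11 (send(from=C, to=A, msg='req')): A:[ping,err,req] B:[ok,sync,data] C:[]
After 12 (send(from=A, to=B, msg='tick')): A:[ping,err,req] B:[ok,sync,data,tick] C:[]

Answer: 3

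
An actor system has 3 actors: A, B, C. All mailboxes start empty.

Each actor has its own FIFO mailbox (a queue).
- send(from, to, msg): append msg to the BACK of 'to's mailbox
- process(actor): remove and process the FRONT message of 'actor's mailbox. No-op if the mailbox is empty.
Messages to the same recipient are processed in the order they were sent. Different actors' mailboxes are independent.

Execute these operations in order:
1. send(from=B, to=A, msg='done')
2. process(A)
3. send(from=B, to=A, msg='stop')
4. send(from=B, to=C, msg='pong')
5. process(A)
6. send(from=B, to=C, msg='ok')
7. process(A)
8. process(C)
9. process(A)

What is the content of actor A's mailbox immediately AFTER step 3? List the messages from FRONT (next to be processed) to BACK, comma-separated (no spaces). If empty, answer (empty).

After 1 (send(from=B, to=A, msg='done')): A:[done] B:[] C:[]
After 2 (process(A)): A:[] B:[] C:[]
After 3 (send(from=B, to=A, msg='stop')): A:[stop] B:[] C:[]

stop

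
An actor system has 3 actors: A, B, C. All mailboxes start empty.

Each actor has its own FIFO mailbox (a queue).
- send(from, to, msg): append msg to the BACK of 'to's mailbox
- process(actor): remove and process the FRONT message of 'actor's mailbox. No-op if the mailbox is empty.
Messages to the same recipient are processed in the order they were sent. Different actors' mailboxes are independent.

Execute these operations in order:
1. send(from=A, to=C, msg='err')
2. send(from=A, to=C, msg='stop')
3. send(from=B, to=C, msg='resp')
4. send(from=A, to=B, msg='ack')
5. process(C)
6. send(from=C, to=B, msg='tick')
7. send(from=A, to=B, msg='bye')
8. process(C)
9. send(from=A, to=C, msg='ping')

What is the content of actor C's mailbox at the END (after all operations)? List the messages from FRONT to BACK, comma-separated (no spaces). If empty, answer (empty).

Answer: resp,ping

Derivation:
After 1 (send(from=A, to=C, msg='err')): A:[] B:[] C:[err]
After 2 (send(from=A, to=C, msg='stop')): A:[] B:[] C:[err,stop]
After 3 (send(from=B, to=C, msg='resp')): A:[] B:[] C:[err,stop,resp]
After 4 (send(from=A, to=B, msg='ack')): A:[] B:[ack] C:[err,stop,resp]
After 5 (process(C)): A:[] B:[ack] C:[stop,resp]
After 6 (send(from=C, to=B, msg='tick')): A:[] B:[ack,tick] C:[stop,resp]
After 7 (send(from=A, to=B, msg='bye')): A:[] B:[ack,tick,bye] C:[stop,resp]
After 8 (process(C)): A:[] B:[ack,tick,bye] C:[resp]
After 9 (send(from=A, to=C, msg='ping')): A:[] B:[ack,tick,bye] C:[resp,ping]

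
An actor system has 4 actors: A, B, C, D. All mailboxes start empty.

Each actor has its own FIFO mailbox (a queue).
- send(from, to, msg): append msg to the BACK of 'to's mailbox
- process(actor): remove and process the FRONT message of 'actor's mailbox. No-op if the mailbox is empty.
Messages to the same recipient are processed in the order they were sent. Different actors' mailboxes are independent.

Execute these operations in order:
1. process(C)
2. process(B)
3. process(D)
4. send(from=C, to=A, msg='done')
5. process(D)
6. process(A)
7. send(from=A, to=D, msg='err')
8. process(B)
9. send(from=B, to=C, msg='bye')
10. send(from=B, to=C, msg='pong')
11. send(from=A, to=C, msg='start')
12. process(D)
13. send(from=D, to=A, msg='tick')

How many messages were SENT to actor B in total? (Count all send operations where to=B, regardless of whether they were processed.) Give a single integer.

After 1 (process(C)): A:[] B:[] C:[] D:[]
After 2 (process(B)): A:[] B:[] C:[] D:[]
After 3 (process(D)): A:[] B:[] C:[] D:[]
After 4 (send(from=C, to=A, msg='done')): A:[done] B:[] C:[] D:[]
After 5 (process(D)): A:[done] B:[] C:[] D:[]
After 6 (process(A)): A:[] B:[] C:[] D:[]
After 7 (send(from=A, to=D, msg='err')): A:[] B:[] C:[] D:[err]
After 8 (process(B)): A:[] B:[] C:[] D:[err]
After 9 (send(from=B, to=C, msg='bye')): A:[] B:[] C:[bye] D:[err]
After 10 (send(from=B, to=C, msg='pong')): A:[] B:[] C:[bye,pong] D:[err]
After 11 (send(from=A, to=C, msg='start')): A:[] B:[] C:[bye,pong,start] D:[err]
After 12 (process(D)): A:[] B:[] C:[bye,pong,start] D:[]
After 13 (send(from=D, to=A, msg='tick')): A:[tick] B:[] C:[bye,pong,start] D:[]

Answer: 0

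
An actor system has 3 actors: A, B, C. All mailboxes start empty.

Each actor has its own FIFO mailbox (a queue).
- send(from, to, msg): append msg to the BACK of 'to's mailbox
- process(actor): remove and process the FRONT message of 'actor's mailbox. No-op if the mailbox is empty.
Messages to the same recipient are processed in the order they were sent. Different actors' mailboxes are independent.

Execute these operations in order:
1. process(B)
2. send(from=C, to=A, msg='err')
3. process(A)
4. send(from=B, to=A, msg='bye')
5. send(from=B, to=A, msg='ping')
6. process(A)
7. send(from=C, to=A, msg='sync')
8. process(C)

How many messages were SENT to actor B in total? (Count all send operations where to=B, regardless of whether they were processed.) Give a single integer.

Answer: 0

Derivation:
After 1 (process(B)): A:[] B:[] C:[]
After 2 (send(from=C, to=A, msg='err')): A:[err] B:[] C:[]
After 3 (process(A)): A:[] B:[] C:[]
After 4 (send(from=B, to=A, msg='bye')): A:[bye] B:[] C:[]
After 5 (send(from=B, to=A, msg='ping')): A:[bye,ping] B:[] C:[]
After 6 (process(A)): A:[ping] B:[] C:[]
After 7 (send(from=C, to=A, msg='sync')): A:[ping,sync] B:[] C:[]
After 8 (process(C)): A:[ping,sync] B:[] C:[]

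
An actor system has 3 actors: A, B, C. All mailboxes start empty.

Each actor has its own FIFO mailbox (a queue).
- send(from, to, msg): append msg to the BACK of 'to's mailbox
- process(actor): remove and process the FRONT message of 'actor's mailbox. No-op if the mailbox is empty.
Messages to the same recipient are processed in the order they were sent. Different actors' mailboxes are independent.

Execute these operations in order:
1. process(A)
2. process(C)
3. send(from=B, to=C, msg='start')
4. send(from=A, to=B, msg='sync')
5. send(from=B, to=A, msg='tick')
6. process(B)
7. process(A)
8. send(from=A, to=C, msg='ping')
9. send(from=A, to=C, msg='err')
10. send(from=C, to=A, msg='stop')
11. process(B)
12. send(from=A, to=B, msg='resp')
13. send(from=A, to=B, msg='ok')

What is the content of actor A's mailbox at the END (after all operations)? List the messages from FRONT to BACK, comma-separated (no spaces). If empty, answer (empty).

After 1 (process(A)): A:[] B:[] C:[]
After 2 (process(C)): A:[] B:[] C:[]
After 3 (send(from=B, to=C, msg='start')): A:[] B:[] C:[start]
After 4 (send(from=A, to=B, msg='sync')): A:[] B:[sync] C:[start]
After 5 (send(from=B, to=A, msg='tick')): A:[tick] B:[sync] C:[start]
After 6 (process(B)): A:[tick] B:[] C:[start]
After 7 (process(A)): A:[] B:[] C:[start]
After 8 (send(from=A, to=C, msg='ping')): A:[] B:[] C:[start,ping]
After 9 (send(from=A, to=C, msg='err')): A:[] B:[] C:[start,ping,err]
After 10 (send(from=C, to=A, msg='stop')): A:[stop] B:[] C:[start,ping,err]
After 11 (process(B)): A:[stop] B:[] C:[start,ping,err]
After 12 (send(from=A, to=B, msg='resp')): A:[stop] B:[resp] C:[start,ping,err]
After 13 (send(from=A, to=B, msg='ok')): A:[stop] B:[resp,ok] C:[start,ping,err]

Answer: stop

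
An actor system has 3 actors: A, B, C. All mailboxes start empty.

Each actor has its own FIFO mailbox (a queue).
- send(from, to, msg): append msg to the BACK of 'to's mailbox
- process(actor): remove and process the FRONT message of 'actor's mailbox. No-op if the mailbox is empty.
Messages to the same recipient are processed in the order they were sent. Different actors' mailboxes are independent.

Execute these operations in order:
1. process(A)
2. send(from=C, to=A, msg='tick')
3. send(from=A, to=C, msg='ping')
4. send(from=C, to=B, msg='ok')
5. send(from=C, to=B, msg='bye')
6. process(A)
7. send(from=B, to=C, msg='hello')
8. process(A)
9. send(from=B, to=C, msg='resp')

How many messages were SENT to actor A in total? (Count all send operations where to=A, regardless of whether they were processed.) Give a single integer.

After 1 (process(A)): A:[] B:[] C:[]
After 2 (send(from=C, to=A, msg='tick')): A:[tick] B:[] C:[]
After 3 (send(from=A, to=C, msg='ping')): A:[tick] B:[] C:[ping]
After 4 (send(from=C, to=B, msg='ok')): A:[tick] B:[ok] C:[ping]
After 5 (send(from=C, to=B, msg='bye')): A:[tick] B:[ok,bye] C:[ping]
After 6 (process(A)): A:[] B:[ok,bye] C:[ping]
After 7 (send(from=B, to=C, msg='hello')): A:[] B:[ok,bye] C:[ping,hello]
After 8 (process(A)): A:[] B:[ok,bye] C:[ping,hello]
After 9 (send(from=B, to=C, msg='resp')): A:[] B:[ok,bye] C:[ping,hello,resp]

Answer: 1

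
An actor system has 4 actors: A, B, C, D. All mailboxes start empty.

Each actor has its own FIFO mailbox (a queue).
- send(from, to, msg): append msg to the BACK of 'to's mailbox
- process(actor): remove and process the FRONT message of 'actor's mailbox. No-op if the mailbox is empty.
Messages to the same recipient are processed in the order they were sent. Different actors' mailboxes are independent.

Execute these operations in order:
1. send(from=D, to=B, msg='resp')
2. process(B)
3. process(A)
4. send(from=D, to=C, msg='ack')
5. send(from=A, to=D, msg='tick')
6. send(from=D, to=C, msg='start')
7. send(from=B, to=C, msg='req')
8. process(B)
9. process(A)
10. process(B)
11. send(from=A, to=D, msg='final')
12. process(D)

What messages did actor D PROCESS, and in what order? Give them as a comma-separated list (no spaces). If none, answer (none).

After 1 (send(from=D, to=B, msg='resp')): A:[] B:[resp] C:[] D:[]
After 2 (process(B)): A:[] B:[] C:[] D:[]
After 3 (process(A)): A:[] B:[] C:[] D:[]
After 4 (send(from=D, to=C, msg='ack')): A:[] B:[] C:[ack] D:[]
After 5 (send(from=A, to=D, msg='tick')): A:[] B:[] C:[ack] D:[tick]
After 6 (send(from=D, to=C, msg='start')): A:[] B:[] C:[ack,start] D:[tick]
After 7 (send(from=B, to=C, msg='req')): A:[] B:[] C:[ack,start,req] D:[tick]
After 8 (process(B)): A:[] B:[] C:[ack,start,req] D:[tick]
After 9 (process(A)): A:[] B:[] C:[ack,start,req] D:[tick]
After 10 (process(B)): A:[] B:[] C:[ack,start,req] D:[tick]
After 11 (send(from=A, to=D, msg='final')): A:[] B:[] C:[ack,start,req] D:[tick,final]
After 12 (process(D)): A:[] B:[] C:[ack,start,req] D:[final]

Answer: tick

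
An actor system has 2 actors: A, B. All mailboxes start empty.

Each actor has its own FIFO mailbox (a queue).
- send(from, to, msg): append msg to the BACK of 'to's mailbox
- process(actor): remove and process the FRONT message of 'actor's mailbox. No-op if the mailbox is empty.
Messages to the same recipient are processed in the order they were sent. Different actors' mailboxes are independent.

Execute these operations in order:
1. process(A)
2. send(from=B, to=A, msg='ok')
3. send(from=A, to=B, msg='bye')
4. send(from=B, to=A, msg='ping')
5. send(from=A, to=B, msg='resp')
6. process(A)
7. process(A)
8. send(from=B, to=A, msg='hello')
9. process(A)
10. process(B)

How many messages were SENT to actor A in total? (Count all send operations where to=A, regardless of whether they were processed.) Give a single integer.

Answer: 3

Derivation:
After 1 (process(A)): A:[] B:[]
After 2 (send(from=B, to=A, msg='ok')): A:[ok] B:[]
After 3 (send(from=A, to=B, msg='bye')): A:[ok] B:[bye]
After 4 (send(from=B, to=A, msg='ping')): A:[ok,ping] B:[bye]
After 5 (send(from=A, to=B, msg='resp')): A:[ok,ping] B:[bye,resp]
After 6 (process(A)): A:[ping] B:[bye,resp]
After 7 (process(A)): A:[] B:[bye,resp]
After 8 (send(from=B, to=A, msg='hello')): A:[hello] B:[bye,resp]
After 9 (process(A)): A:[] B:[bye,resp]
After 10 (process(B)): A:[] B:[resp]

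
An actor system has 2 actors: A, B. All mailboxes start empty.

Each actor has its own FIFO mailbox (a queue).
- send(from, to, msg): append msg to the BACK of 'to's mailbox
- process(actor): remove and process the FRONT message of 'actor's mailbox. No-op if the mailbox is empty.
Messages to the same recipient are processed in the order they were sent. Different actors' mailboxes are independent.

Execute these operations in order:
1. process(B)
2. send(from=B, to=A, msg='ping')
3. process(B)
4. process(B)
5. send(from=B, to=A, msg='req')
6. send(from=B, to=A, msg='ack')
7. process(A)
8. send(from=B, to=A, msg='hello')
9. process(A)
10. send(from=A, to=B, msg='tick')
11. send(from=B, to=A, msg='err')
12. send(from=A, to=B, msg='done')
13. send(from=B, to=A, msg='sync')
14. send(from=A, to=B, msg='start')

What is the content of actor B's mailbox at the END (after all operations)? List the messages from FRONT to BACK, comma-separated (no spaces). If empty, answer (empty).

After 1 (process(B)): A:[] B:[]
After 2 (send(from=B, to=A, msg='ping')): A:[ping] B:[]
After 3 (process(B)): A:[ping] B:[]
After 4 (process(B)): A:[ping] B:[]
After 5 (send(from=B, to=A, msg='req')): A:[ping,req] B:[]
After 6 (send(from=B, to=A, msg='ack')): A:[ping,req,ack] B:[]
After 7 (process(A)): A:[req,ack] B:[]
After 8 (send(from=B, to=A, msg='hello')): A:[req,ack,hello] B:[]
After 9 (process(A)): A:[ack,hello] B:[]
After 10 (send(from=A, to=B, msg='tick')): A:[ack,hello] B:[tick]
After 11 (send(from=B, to=A, msg='err')): A:[ack,hello,err] B:[tick]
After 12 (send(from=A, to=B, msg='done')): A:[ack,hello,err] B:[tick,done]
After 13 (send(from=B, to=A, msg='sync')): A:[ack,hello,err,sync] B:[tick,done]
After 14 (send(from=A, to=B, msg='start')): A:[ack,hello,err,sync] B:[tick,done,start]

Answer: tick,done,start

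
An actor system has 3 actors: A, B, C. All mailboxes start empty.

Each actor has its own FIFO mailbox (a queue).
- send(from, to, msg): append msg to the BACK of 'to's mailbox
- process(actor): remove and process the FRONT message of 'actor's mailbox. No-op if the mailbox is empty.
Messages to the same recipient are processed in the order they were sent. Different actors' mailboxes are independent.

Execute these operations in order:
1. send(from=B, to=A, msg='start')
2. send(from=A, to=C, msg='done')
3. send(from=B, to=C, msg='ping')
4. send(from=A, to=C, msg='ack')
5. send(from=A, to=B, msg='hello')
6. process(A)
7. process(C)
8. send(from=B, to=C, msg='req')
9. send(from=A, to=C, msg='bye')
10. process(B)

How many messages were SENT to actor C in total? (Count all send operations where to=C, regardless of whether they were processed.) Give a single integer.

After 1 (send(from=B, to=A, msg='start')): A:[start] B:[] C:[]
After 2 (send(from=A, to=C, msg='done')): A:[start] B:[] C:[done]
After 3 (send(from=B, to=C, msg='ping')): A:[start] B:[] C:[done,ping]
After 4 (send(from=A, to=C, msg='ack')): A:[start] B:[] C:[done,ping,ack]
After 5 (send(from=A, to=B, msg='hello')): A:[start] B:[hello] C:[done,ping,ack]
After 6 (process(A)): A:[] B:[hello] C:[done,ping,ack]
After 7 (process(C)): A:[] B:[hello] C:[ping,ack]
After 8 (send(from=B, to=C, msg='req')): A:[] B:[hello] C:[ping,ack,req]
After 9 (send(from=A, to=C, msg='bye')): A:[] B:[hello] C:[ping,ack,req,bye]
After 10 (process(B)): A:[] B:[] C:[ping,ack,req,bye]

Answer: 5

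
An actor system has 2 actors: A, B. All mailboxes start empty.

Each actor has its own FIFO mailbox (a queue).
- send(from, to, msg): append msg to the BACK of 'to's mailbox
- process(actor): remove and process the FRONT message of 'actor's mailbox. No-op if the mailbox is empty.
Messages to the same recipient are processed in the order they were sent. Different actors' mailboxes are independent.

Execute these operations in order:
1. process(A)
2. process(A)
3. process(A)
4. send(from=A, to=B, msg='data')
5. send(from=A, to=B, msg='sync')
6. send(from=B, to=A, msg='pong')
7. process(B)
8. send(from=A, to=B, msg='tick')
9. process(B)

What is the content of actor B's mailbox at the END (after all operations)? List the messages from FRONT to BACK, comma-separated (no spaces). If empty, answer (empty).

After 1 (process(A)): A:[] B:[]
After 2 (process(A)): A:[] B:[]
After 3 (process(A)): A:[] B:[]
After 4 (send(from=A, to=B, msg='data')): A:[] B:[data]
After 5 (send(from=A, to=B, msg='sync')): A:[] B:[data,sync]
After 6 (send(from=B, to=A, msg='pong')): A:[pong] B:[data,sync]
After 7 (process(B)): A:[pong] B:[sync]
After 8 (send(from=A, to=B, msg='tick')): A:[pong] B:[sync,tick]
After 9 (process(B)): A:[pong] B:[tick]

Answer: tick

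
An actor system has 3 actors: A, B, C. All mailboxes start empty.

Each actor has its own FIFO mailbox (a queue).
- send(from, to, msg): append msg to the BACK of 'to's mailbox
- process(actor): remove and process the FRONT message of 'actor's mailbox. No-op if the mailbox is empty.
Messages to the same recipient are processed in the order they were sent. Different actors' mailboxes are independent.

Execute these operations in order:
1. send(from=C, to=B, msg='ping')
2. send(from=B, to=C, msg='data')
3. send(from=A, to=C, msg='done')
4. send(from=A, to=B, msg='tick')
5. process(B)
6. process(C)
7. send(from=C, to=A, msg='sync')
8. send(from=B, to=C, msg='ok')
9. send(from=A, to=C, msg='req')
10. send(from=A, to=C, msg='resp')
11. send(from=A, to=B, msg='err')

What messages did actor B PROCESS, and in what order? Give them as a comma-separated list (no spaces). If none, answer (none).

After 1 (send(from=C, to=B, msg='ping')): A:[] B:[ping] C:[]
After 2 (send(from=B, to=C, msg='data')): A:[] B:[ping] C:[data]
After 3 (send(from=A, to=C, msg='done')): A:[] B:[ping] C:[data,done]
After 4 (send(from=A, to=B, msg='tick')): A:[] B:[ping,tick] C:[data,done]
After 5 (process(B)): A:[] B:[tick] C:[data,done]
After 6 (process(C)): A:[] B:[tick] C:[done]
After 7 (send(from=C, to=A, msg='sync')): A:[sync] B:[tick] C:[done]
After 8 (send(from=B, to=C, msg='ok')): A:[sync] B:[tick] C:[done,ok]
After 9 (send(from=A, to=C, msg='req')): A:[sync] B:[tick] C:[done,ok,req]
After 10 (send(from=A, to=C, msg='resp')): A:[sync] B:[tick] C:[done,ok,req,resp]
After 11 (send(from=A, to=B, msg='err')): A:[sync] B:[tick,err] C:[done,ok,req,resp]

Answer: ping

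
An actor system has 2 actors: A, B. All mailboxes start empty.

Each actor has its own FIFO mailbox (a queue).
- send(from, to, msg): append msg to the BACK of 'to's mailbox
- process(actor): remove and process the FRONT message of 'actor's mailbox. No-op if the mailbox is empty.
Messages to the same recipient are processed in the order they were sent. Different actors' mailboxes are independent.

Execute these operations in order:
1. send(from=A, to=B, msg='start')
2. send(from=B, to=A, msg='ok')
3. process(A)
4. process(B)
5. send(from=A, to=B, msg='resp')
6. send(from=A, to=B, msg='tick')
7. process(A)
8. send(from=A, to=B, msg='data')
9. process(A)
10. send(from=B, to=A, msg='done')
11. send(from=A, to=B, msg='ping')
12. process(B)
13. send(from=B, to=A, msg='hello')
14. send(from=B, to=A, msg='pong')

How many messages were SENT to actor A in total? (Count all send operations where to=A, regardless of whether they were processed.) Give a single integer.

Answer: 4

Derivation:
After 1 (send(from=A, to=B, msg='start')): A:[] B:[start]
After 2 (send(from=B, to=A, msg='ok')): A:[ok] B:[start]
After 3 (process(A)): A:[] B:[start]
After 4 (process(B)): A:[] B:[]
After 5 (send(from=A, to=B, msg='resp')): A:[] B:[resp]
After 6 (send(from=A, to=B, msg='tick')): A:[] B:[resp,tick]
After 7 (process(A)): A:[] B:[resp,tick]
After 8 (send(from=A, to=B, msg='data')): A:[] B:[resp,tick,data]
After 9 (process(A)): A:[] B:[resp,tick,data]
After 10 (send(from=B, to=A, msg='done')): A:[done] B:[resp,tick,data]
After 11 (send(from=A, to=B, msg='ping')): A:[done] B:[resp,tick,data,ping]
After 12 (process(B)): A:[done] B:[tick,data,ping]
After 13 (send(from=B, to=A, msg='hello')): A:[done,hello] B:[tick,data,ping]
After 14 (send(from=B, to=A, msg='pong')): A:[done,hello,pong] B:[tick,data,ping]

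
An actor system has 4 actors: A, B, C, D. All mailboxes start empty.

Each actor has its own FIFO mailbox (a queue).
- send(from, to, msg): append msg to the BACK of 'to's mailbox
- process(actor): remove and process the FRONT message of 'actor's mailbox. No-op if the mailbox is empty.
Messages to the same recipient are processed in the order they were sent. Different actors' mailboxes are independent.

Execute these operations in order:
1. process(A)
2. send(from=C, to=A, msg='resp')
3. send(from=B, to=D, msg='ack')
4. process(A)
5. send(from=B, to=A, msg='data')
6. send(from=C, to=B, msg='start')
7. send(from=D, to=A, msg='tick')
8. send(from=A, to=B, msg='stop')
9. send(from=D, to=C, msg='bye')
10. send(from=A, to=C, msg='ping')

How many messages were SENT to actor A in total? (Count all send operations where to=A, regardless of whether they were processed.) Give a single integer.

Answer: 3

Derivation:
After 1 (process(A)): A:[] B:[] C:[] D:[]
After 2 (send(from=C, to=A, msg='resp')): A:[resp] B:[] C:[] D:[]
After 3 (send(from=B, to=D, msg='ack')): A:[resp] B:[] C:[] D:[ack]
After 4 (process(A)): A:[] B:[] C:[] D:[ack]
After 5 (send(from=B, to=A, msg='data')): A:[data] B:[] C:[] D:[ack]
After 6 (send(from=C, to=B, msg='start')): A:[data] B:[start] C:[] D:[ack]
After 7 (send(from=D, to=A, msg='tick')): A:[data,tick] B:[start] C:[] D:[ack]
After 8 (send(from=A, to=B, msg='stop')): A:[data,tick] B:[start,stop] C:[] D:[ack]
After 9 (send(from=D, to=C, msg='bye')): A:[data,tick] B:[start,stop] C:[bye] D:[ack]
After 10 (send(from=A, to=C, msg='ping')): A:[data,tick] B:[start,stop] C:[bye,ping] D:[ack]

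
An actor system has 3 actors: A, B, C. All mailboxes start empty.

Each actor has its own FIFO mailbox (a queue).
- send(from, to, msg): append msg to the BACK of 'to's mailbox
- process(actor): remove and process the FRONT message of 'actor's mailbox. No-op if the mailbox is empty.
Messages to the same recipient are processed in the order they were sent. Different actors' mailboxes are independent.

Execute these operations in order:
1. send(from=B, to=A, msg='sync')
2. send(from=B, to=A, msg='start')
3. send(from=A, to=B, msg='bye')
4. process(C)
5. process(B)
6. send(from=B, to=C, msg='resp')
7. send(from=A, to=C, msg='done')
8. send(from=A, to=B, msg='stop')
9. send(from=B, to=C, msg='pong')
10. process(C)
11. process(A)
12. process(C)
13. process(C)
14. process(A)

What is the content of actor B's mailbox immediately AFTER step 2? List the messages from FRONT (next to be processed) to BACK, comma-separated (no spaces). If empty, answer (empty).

After 1 (send(from=B, to=A, msg='sync')): A:[sync] B:[] C:[]
After 2 (send(from=B, to=A, msg='start')): A:[sync,start] B:[] C:[]

(empty)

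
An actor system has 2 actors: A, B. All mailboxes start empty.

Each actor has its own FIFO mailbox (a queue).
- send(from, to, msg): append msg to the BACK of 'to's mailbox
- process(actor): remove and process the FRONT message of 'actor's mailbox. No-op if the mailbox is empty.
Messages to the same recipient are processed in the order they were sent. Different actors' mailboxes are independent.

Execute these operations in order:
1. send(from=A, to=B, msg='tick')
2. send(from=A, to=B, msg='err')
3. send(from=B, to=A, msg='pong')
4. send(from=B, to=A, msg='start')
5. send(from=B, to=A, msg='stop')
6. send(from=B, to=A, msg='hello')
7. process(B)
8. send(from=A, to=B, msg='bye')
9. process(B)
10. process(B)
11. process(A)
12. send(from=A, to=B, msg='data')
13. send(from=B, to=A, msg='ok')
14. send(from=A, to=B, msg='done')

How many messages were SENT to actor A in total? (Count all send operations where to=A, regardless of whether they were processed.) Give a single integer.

After 1 (send(from=A, to=B, msg='tick')): A:[] B:[tick]
After 2 (send(from=A, to=B, msg='err')): A:[] B:[tick,err]
After 3 (send(from=B, to=A, msg='pong')): A:[pong] B:[tick,err]
After 4 (send(from=B, to=A, msg='start')): A:[pong,start] B:[tick,err]
After 5 (send(from=B, to=A, msg='stop')): A:[pong,start,stop] B:[tick,err]
After 6 (send(from=B, to=A, msg='hello')): A:[pong,start,stop,hello] B:[tick,err]
After 7 (process(B)): A:[pong,start,stop,hello] B:[err]
After 8 (send(from=A, to=B, msg='bye')): A:[pong,start,stop,hello] B:[err,bye]
After 9 (process(B)): A:[pong,start,stop,hello] B:[bye]
After 10 (process(B)): A:[pong,start,stop,hello] B:[]
After 11 (process(A)): A:[start,stop,hello] B:[]
After 12 (send(from=A, to=B, msg='data')): A:[start,stop,hello] B:[data]
After 13 (send(from=B, to=A, msg='ok')): A:[start,stop,hello,ok] B:[data]
After 14 (send(from=A, to=B, msg='done')): A:[start,stop,hello,ok] B:[data,done]

Answer: 5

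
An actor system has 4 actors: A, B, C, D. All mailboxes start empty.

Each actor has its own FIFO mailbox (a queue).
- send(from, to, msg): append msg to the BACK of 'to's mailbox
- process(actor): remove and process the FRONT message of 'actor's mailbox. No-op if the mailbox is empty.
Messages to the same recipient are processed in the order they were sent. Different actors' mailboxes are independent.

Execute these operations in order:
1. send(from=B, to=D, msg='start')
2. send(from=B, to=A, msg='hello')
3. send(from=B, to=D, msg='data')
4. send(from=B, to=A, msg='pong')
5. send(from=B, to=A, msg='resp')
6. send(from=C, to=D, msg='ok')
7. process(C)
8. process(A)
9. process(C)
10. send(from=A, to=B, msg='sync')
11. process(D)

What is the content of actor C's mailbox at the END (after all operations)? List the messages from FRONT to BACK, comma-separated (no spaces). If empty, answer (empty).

Answer: (empty)

Derivation:
After 1 (send(from=B, to=D, msg='start')): A:[] B:[] C:[] D:[start]
After 2 (send(from=B, to=A, msg='hello')): A:[hello] B:[] C:[] D:[start]
After 3 (send(from=B, to=D, msg='data')): A:[hello] B:[] C:[] D:[start,data]
After 4 (send(from=B, to=A, msg='pong')): A:[hello,pong] B:[] C:[] D:[start,data]
After 5 (send(from=B, to=A, msg='resp')): A:[hello,pong,resp] B:[] C:[] D:[start,data]
After 6 (send(from=C, to=D, msg='ok')): A:[hello,pong,resp] B:[] C:[] D:[start,data,ok]
After 7 (process(C)): A:[hello,pong,resp] B:[] C:[] D:[start,data,ok]
After 8 (process(A)): A:[pong,resp] B:[] C:[] D:[start,data,ok]
After 9 (process(C)): A:[pong,resp] B:[] C:[] D:[start,data,ok]
After 10 (send(from=A, to=B, msg='sync')): A:[pong,resp] B:[sync] C:[] D:[start,data,ok]
After 11 (process(D)): A:[pong,resp] B:[sync] C:[] D:[data,ok]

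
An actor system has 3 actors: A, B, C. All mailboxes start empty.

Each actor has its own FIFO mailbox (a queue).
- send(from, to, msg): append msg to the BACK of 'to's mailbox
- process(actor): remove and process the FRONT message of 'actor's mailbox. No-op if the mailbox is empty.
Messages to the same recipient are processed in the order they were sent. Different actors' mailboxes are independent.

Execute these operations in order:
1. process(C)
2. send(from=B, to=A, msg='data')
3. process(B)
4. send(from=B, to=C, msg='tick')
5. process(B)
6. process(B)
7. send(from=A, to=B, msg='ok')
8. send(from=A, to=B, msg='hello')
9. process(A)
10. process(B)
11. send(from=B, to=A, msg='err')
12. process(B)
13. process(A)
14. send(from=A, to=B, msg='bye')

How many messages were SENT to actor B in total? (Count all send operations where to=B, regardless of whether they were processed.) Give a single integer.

Answer: 3

Derivation:
After 1 (process(C)): A:[] B:[] C:[]
After 2 (send(from=B, to=A, msg='data')): A:[data] B:[] C:[]
After 3 (process(B)): A:[data] B:[] C:[]
After 4 (send(from=B, to=C, msg='tick')): A:[data] B:[] C:[tick]
After 5 (process(B)): A:[data] B:[] C:[tick]
After 6 (process(B)): A:[data] B:[] C:[tick]
After 7 (send(from=A, to=B, msg='ok')): A:[data] B:[ok] C:[tick]
After 8 (send(from=A, to=B, msg='hello')): A:[data] B:[ok,hello] C:[tick]
After 9 (process(A)): A:[] B:[ok,hello] C:[tick]
After 10 (process(B)): A:[] B:[hello] C:[tick]
After 11 (send(from=B, to=A, msg='err')): A:[err] B:[hello] C:[tick]
After 12 (process(B)): A:[err] B:[] C:[tick]
After 13 (process(A)): A:[] B:[] C:[tick]
After 14 (send(from=A, to=B, msg='bye')): A:[] B:[bye] C:[tick]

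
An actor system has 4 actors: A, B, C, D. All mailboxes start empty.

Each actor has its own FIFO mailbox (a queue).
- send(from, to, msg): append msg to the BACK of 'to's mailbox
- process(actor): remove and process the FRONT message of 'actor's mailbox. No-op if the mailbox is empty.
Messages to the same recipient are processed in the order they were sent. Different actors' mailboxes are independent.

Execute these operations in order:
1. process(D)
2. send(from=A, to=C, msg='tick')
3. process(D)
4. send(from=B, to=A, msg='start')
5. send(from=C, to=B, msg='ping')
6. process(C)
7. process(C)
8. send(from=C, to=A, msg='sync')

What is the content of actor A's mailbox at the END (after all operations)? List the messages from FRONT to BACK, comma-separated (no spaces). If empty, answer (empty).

Answer: start,sync

Derivation:
After 1 (process(D)): A:[] B:[] C:[] D:[]
After 2 (send(from=A, to=C, msg='tick')): A:[] B:[] C:[tick] D:[]
After 3 (process(D)): A:[] B:[] C:[tick] D:[]
After 4 (send(from=B, to=A, msg='start')): A:[start] B:[] C:[tick] D:[]
After 5 (send(from=C, to=B, msg='ping')): A:[start] B:[ping] C:[tick] D:[]
After 6 (process(C)): A:[start] B:[ping] C:[] D:[]
After 7 (process(C)): A:[start] B:[ping] C:[] D:[]
After 8 (send(from=C, to=A, msg='sync')): A:[start,sync] B:[ping] C:[] D:[]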